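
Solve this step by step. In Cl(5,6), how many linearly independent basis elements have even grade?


Even subalgebra dimension = 2^(n-1)
n = 5 + 6 = 11
2^(11 - 1) = 2^10 = 1024
Verification: sum of C(11,k) for even k = 1 + 55 + 330 + 462 + 165 + 11 = 1024
Result = 1024


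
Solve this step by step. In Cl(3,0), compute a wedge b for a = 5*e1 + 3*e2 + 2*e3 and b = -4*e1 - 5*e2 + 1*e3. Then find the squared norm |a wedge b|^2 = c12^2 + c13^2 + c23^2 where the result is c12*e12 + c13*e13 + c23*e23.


a wedge b = (a1*b2 - a2*b1)*e12 + (a1*b3 - a3*b1)*e13 + (a2*b3 - a3*b2)*e23
e12 coeff: 5*(-5) - 3*(-4) = -25 - (-12) = -13
e13 coeff: 5*1 - 2*(-4) = 5 - (-8) = 13
e23 coeff: 3*1 - 2*(-5) = 3 - (-10) = 13
|a wedge b|^2 = (-13)^2 + 13^2 + 13^2
= 169 + 169 + 169
= 507


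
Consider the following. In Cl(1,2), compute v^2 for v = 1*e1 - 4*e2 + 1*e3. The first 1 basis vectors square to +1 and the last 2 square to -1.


v^2 = sum of c_i^2 * e_i^2
Positive signature terms (e_i^2 = +1): 1^2 = 1
Negative signature terms (e_j^2 = -1): (-4)^2 + 1^2 = 17
v^2 = 1 - 17 = -16


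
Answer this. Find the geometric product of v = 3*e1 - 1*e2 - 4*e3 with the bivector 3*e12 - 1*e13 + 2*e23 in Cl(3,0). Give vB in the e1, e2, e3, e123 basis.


vB has grade-1 (vector) and grade-3 (trivector) parts: vB = (v _| B) + (v ^ B).
Vector part <vB>_1:
  e1: -v2*b12 - v3*b13 = -(-1)*(3) - (-4)*(-1) = -1
  e2: v1*b12 - v3*b23 = (3)*(3) - (-4)*(2) = 17
  e3: v1*b13 + v2*b23 = (3)*(-1) + (-1)*(2) = -5
Trivector part <vB>_3:
  e123: v1*b23 - v2*b13 + v3*b12 = (3)*(2) - (-1)*(-1) + (-4)*(3) = -7
vB = -1*e1 + 17*e2 - 5*e3 - 7*e123


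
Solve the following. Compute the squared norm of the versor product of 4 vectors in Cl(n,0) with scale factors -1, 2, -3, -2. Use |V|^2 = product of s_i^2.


Each vector v_i has |v_i|^2 = s_i^2
Squared scales: (-1)^2 = 1, 2^2 = 4, (-3)^2 = 9, (-2)^2 = 4
|V|^2 = 1 * 4 * 9 * 4
= 144


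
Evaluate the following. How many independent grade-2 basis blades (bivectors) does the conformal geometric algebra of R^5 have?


The conformal model of R^5 uses Cl(6,1) with m = 5 + 2 = 7 generators.
Number of grade-2 blades = C(m, 2) = C(7, 2)
= 7*6/2 = 21


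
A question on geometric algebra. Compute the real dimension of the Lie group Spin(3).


Spin(n) double-covers SO(n); both have Lie algebra so(n) of dimension n(n-1)/2.
n = 3
n(n-1) = 3 * 2 = 6
dim Spin(3) = 6/2 = 3


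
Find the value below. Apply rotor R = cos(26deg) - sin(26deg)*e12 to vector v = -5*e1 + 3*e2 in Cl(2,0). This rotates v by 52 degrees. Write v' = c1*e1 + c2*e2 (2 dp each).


Rotor R = cos(26deg) - sin(26deg)*e12
Rotation angle theta = 2 * 26 = 52 degrees
v' = R*v*~R rotates v by theta.
cos(52deg) = 0.6157, sin(52deg) = 0.7880
v'_1 = -5*cos(52deg) - 3*sin(52deg)
= -5*0.6157 - 3*0.7880
= -5.44
v'_2 = -5*sin(52deg) + 3*cos(52deg)
= -5*0.7880 + 3*0.6157
= -2.09
v' = -5.44*e1 - 2.09*e2


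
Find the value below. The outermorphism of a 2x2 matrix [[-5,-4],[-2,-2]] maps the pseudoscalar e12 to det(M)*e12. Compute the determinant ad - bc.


The outermorphism of a linear map f sends e1^e2 to f(e1)^f(e2).
f(e1) = -5*e1 - 2*e2
f(e2) = -4*e1 - 2*e2
f(e1) ^ f(e2) = (-5*e1 - 2*e2) ^ (-4*e1 - 2*e2)
= (-5)*(-2)*e12 + (-2)*(-4)*e21
= (10 - 8)*e12
= 2*e12
Coefficient = 2


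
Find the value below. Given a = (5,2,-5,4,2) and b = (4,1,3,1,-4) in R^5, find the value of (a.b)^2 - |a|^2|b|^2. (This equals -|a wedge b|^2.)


a . b = 5*4 + 2*1 + (-5)*3 + 4*1 + 2*(-4)
= 20 + 2 + (-15) + 4 + (-8) = 3
|a|^2 = 5^2 + 2^2 + (-5)^2 + 4^2 + 2^2 = 74
|b|^2 = 4^2 + 1^2 + 3^2 + 1^2 + (-4)^2 = 43
(a.b)^2 = 3^2 = 9
|a|^2 * |b|^2 = 74 * 43 = 3182
Result = 9 - 3182 = -3173


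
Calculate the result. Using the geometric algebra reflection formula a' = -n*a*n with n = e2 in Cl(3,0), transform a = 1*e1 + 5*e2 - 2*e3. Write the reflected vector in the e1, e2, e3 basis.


Reflection formula: a' = -n*a*n, with n = e2 (unit vector, n^2 = 1).
For reflection through hyperplane perp to e2:
The component along e2 flips sign, others stay.
a = (1, 5, -2)
a' = (1, -5, -2)
a' = 1*e1 - 5*e2 - 2*e3


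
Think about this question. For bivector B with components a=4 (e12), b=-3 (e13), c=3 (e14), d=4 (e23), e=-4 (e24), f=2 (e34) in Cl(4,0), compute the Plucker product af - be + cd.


Plucker relation: af - be + cd
a*f = 4*2 = 8
b*e = (-3)*(-4) = 12
c*d = 3*4 = 12
af - be + cd = 8 - 12 + 12
= 8


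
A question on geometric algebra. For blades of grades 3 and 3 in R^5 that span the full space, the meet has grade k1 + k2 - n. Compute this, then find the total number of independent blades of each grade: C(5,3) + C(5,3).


Meet grade = grade(A) + grade(B) - n
= 3 + 3 - 5 = 1
C(5,3) = 10
C(5,3) = 10
dim_A + dim_B = 10 + 10 = 20


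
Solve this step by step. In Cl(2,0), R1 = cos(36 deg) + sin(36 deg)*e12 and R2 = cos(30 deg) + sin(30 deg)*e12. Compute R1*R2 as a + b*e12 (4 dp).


Same-plane rotors commute and their half-angles add:
R1*R2 = cos(a1 + a2) + sin(a1 + a2)*e12.
a1 + a2 = 36 + 30 = 66 deg
cos(66 deg) = 0.4067
sin(66 deg) = 0.9135
R1*R2 = 0.4067 + 0.9135*e12


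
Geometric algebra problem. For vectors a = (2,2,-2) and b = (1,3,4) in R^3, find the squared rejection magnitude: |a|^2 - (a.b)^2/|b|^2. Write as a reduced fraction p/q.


|a|^2 = 2^2 + 2^2 + (-2)^2 = 12
|b|^2 = 1^2 + 3^2 + 4^2 = 26
a . b = 2*1 + 2*3 + (-2)*4 = 0
(a.b)^2 = 0^2 = 0
|rej|^2 = 12 - 0/26
= (312 - 0)/26
= 312/26
In lowest terms: 12/1


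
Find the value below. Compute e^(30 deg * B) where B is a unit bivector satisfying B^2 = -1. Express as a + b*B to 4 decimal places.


For a unit bivector B with B^2 = -1, the exponential series gives
e^(theta*B) = cos(theta) + sin(theta)*B (the GA analogue of Euler's formula).
theta = 30 degrees = 0.523599 rad
cos(30 deg) = 0.8660
sin(30 deg) = 0.5000
exp(theta*B) = 0.8660 + 0.5000*B


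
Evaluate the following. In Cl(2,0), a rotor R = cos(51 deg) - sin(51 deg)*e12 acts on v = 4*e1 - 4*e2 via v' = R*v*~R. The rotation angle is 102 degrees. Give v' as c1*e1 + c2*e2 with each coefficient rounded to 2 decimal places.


Rotor R = cos(51deg) - sin(51deg)*e12
Rotation angle theta = 2 * 51 = 102 degrees
v' = R*v*~R rotates v by theta.
cos(102deg) = -0.2079, sin(102deg) = 0.9781
v'_1 = 4*cos(102deg) - (-4)*sin(102deg)
= 4*(-0.2079) - (-4)*0.9781
= 3.08
v'_2 = 4*sin(102deg) + (-4)*cos(102deg)
= 4*0.9781 + (-4)*(-0.2079)
= 4.74
v' = 3.08*e1 + 4.74*e2


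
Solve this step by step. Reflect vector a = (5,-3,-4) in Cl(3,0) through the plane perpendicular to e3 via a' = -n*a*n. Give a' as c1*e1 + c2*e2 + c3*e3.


Reflection formula: a' = -n*a*n, with n = e3 (unit vector, n^2 = 1).
For reflection through hyperplane perp to e3:
The component along e3 flips sign, others stay.
a = (5, -3, -4)
a' = (5, -3, 4)
a' = 5*e1 - 3*e2 + 4*e3


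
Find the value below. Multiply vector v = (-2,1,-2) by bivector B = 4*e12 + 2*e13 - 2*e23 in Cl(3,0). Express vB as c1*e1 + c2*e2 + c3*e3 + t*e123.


vB has grade-1 (vector) and grade-3 (trivector) parts: vB = (v _| B) + (v ^ B).
Vector part <vB>_1:
  e1: -v2*b12 - v3*b13 = -(1)*(4) - (-2)*(2) = 0
  e2: v1*b12 - v3*b23 = (-2)*(4) - (-2)*(-2) = -12
  e3: v1*b13 + v2*b23 = (-2)*(2) + (1)*(-2) = -6
Trivector part <vB>_3:
  e123: v1*b23 - v2*b13 + v3*b12 = (-2)*(-2) - (1)*(2) + (-2)*(4) = -6
vB = 0*e1 - 12*e2 - 6*e3 - 6*e123


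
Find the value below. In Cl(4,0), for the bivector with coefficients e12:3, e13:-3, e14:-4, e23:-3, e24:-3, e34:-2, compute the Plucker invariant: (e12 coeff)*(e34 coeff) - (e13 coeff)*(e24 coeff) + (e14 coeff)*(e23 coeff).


Plucker relation: af - be + cd
a*f = 3*(-2) = -6
b*e = (-3)*(-3) = 9
c*d = (-4)*(-3) = 12
af - be + cd = -6 - 9 + 12
= -3


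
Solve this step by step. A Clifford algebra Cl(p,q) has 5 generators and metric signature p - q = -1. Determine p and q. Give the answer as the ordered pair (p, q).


We need p + q = 5 and p - q = -1.
Adding: 2p = 5 + (-1) = 4, so p = 2.
Then q = 5 - 2 = 3.
(p, q) = (2, 3)


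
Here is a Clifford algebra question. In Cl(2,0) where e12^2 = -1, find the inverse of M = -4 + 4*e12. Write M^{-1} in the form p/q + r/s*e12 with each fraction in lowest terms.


M = -4 + 4*e12, where e12^2 = -1.
Since M commutes with its reverse ~M = a - b*e12, M * ~M = a^2 - b^2*e12^2 = a^2 + b^2.
So M^{-1} = ~M / (a^2 + b^2) = (a - b*e12)/(a^2 + b^2).
a^2 + b^2 = 16 + 16 = 32
Scalar part = -4/32 = -1/8
Bivector coeff = -4/32 = -1/8
M^{-1} = -1/8 - 1/8*e12


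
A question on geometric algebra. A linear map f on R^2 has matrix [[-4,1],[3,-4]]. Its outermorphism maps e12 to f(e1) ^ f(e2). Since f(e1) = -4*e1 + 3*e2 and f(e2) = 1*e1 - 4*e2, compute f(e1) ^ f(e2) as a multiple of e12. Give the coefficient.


The outermorphism of a linear map f sends e1^e2 to f(e1)^f(e2).
f(e1) = -4*e1 + 3*e2
f(e2) = 1*e1 - 4*e2
f(e1) ^ f(e2) = (-4*e1 + 3*e2) ^ (1*e1 - 4*e2)
= (-4)*(-4)*e12 + 3*1*e21
= (16 - 3)*e12
= 13*e12
Coefficient = 13


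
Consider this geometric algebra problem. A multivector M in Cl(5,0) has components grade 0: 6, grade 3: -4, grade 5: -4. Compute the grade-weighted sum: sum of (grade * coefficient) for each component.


Grade-weighted sum = sum of grade_k * coefficient_k
0*6 = 0
3*(-4) = -12
5*(-4) = -20
Total = 0 + (-12) + (-20) = -32


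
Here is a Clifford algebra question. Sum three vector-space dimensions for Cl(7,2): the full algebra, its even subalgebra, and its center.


n = 7 + 2 = 9
Total dim = 2^9 = 512
Even subalgebra dim = 2^8 = 256
n is odd, so center dim = 2
Sum = 512 + 256 + 2 = 770


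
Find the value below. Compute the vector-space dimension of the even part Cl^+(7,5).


Even subalgebra dimension = 2^(n-1)
n = 7 + 5 = 12
2^(12 - 1) = 2^11 = 2048
Verification: sum of C(12,k) for even k = 1 + 66 + 495 + 924 + 495 + 66 + 1 = 2048
Result = 2048


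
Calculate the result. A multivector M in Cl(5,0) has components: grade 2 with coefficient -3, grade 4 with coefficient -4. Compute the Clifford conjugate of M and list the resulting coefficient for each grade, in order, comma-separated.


Clifford conjugate sign for grade k: (-1)^(k(k+1)/2)
Grade 2: (-1)^(2*3/2) = (-1)^3 = -1, coeff -3 -> 3
Grade 4: (-1)^(4*5/2) = (-1)^10 = 1, coeff -4 -> -4
Conjugated coefficients: 3, -4


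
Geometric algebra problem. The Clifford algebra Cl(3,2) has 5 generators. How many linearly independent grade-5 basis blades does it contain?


Number of grade-k basis blades in Cl(p,q) with n = p + q is C(n, k).
n = 3 + 2 = 5
C(5, 5) = 5! / (5! * 0!)
= 120 / (120 * 1)
= 1


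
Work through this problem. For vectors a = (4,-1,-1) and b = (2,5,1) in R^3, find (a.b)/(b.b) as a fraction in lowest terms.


Projection coefficient = (a . b) / (b . b)
a . b = 4*2 + (-1)*5 + (-1)*1
= 8 + (-5) + (-1) = 2
b . b = 2^2 + 5^2 + 1^2
= 4 + 25 + 1 = 30
Coefficient = 2/30
In lowest terms: 1/15


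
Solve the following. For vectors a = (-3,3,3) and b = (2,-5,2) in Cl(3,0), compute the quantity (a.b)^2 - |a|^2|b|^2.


a . b = (-3)*2 + 3*(-5) + 3*2
= -6 + (-15) + 6 = -15
|a|^2 = (-3)^2 + 3^2 + 3^2 = 27
|b|^2 = 2^2 + (-5)^2 + 2^2 = 33
(a.b)^2 = (-15)^2 = 225
|a|^2 * |b|^2 = 27 * 33 = 891
Result = 225 - 891 = -666


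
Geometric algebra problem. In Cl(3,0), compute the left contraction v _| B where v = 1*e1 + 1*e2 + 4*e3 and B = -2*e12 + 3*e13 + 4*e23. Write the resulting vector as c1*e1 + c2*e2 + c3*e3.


Left contraction v _| B = <vB>_1 (grade-1 part of the geometric product vB).
Using e1_|e12 = e2, e2_|e12 = -e1, e1_|e13 = e3, e3_|e13 = -e1, e2_|e23 = e3, e3_|e23 = -e2:
e1 coeff: -v2*b12 - v3*b13 = -(1)*(-2) - (4)*(3) = -10
e2 coeff: v1*b12 - v3*b23 = (1)*(-2) - (4)*(4) = -18
e3 coeff: v1*b13 + v2*b23 = (1)*(3) + (1)*(4) = 7
v _| B = -10*e1 - 18*e2 + 7*e3


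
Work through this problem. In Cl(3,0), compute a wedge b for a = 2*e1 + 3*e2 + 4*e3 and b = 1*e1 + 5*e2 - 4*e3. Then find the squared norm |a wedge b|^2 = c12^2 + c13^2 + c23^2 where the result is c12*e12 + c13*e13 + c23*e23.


a wedge b = (a1*b2 - a2*b1)*e12 + (a1*b3 - a3*b1)*e13 + (a2*b3 - a3*b2)*e23
e12 coeff: 2*5 - 3*1 = 10 - 3 = 7
e13 coeff: 2*(-4) - 4*1 = -8 - 4 = -12
e23 coeff: 3*(-4) - 4*5 = -12 - 20 = -32
|a wedge b|^2 = 7^2 + (-12)^2 + (-32)^2
= 49 + 144 + 1024
= 1217


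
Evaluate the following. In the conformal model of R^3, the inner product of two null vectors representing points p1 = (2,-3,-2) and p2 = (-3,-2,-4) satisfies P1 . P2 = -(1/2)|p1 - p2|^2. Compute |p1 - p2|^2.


p1 - p2 = (5, -1, 2)
|p1 - p2|^2 = 5^2 + (-1)^2 + 2^2
= 25 + 1 + 4
= 30


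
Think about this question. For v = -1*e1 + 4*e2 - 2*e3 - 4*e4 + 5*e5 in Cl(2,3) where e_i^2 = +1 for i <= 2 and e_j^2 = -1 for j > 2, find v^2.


v^2 = sum of c_i^2 * e_i^2
Positive signature terms (e_i^2 = +1): (-1)^2 + 4^2 = 17
Negative signature terms (e_j^2 = -1): (-2)^2 + (-4)^2 + 5^2 = 45
v^2 = 17 - 45 = -28


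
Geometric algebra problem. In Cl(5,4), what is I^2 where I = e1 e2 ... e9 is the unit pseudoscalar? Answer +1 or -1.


The pseudoscalar I = e1...e_n (product of all n generators) of Cl(p,q) satisfies I^2 = (-1)^(q + n(n-1)/2).
p = 5, q = 4, n = p + q = 9
n(n-1)/2 = 9 * 8 / 2 = 36
Exponent = q + n(n-1)/2 = 4 + 36 = 40
I^2 = (-1)^40 = +1


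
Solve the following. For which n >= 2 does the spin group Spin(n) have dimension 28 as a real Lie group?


dim Spin(n) = dim so(n) = n(n-1)/2.
Solve n(n-1)/2 = 28, i.e. n^2 - n - 56 = 0.
Discriminant = 1 + 8*28 = 225
n = (1 + sqrt(225))/2 = (1 + 15)/2 = 8


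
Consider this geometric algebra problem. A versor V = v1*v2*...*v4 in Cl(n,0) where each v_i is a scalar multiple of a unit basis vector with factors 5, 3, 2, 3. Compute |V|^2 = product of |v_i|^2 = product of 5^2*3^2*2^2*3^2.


Each vector v_i has |v_i|^2 = s_i^2
Squared scales: 5^2 = 25, 3^2 = 9, 2^2 = 4, 3^2 = 9
|V|^2 = 25 * 9 * 4 * 9
= 8100


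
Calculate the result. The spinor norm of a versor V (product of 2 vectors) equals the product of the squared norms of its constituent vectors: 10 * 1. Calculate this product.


Spinor norm N(V) = |v1|^2 * |v2|^2 * ... * |v2|^2
= 10 * 1
Running product: 10, 10
N(V) = 10


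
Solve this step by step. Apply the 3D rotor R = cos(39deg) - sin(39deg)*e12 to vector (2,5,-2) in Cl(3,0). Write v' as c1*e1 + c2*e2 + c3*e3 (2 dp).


Rotor R = cos(39deg) - sin(39deg)*e12
Rotation angle theta = 2 * 39 = 78 degrees in the e12 plane (e1 -> e2).
The component perpendicular to the plane (e3) is invariant: v'_3 = v3 = -2.00
cos(78deg) = 0.2079, sin(78deg) = 0.9781
v'_1 = v1*cos(theta) - v2*sin(theta) = 2*0.2079 - 5*0.9781 = -4.47
v'_2 = v1*sin(theta) + v2*cos(theta) = 2*0.9781 + 5*0.2079 = 3.00
v' = -4.47*e1 + 3.00*e2 - 2.00*e3


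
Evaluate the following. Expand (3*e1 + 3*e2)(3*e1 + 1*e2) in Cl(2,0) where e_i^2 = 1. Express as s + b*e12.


Expand: (3*e1 + 3*e2)(3*e1 + 1*e2)
= 3*3*e1e1 + 3*1*e1e2 + 3*3*e2e1 + 3*1*e2e2
Using e1^2 = e2^2 = 1, e2e1 = -e1e2:
Scalar part s = 3*3 + 3*1 = 9 + 3 = 12
Bivector part b = 3*1 - 3*3 = 3 - 9 = -6
uv = 12 - 6*e12


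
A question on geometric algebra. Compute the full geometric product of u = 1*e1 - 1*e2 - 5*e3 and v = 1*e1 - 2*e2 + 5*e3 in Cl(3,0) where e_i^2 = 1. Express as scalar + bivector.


In Cl(3,0): e_i^2 = 1, e_ie_j = -e_je_i for i != j.
Scalar part = u . v = 1*1 + (-1)*(-2) + (-5)*5
= 1 + 2 + (-25) = -22
e12 coeff = 1*(-2) - (-1)*1 = -2 - (-1) = -1
e13 coeff = 1*5 - (-5)*1 = 5 - (-5) = 10
e23 coeff = (-1)*5 - (-5)*(-2) = -5 - 10 = -15
uv = -22 - 1*e12 + 10*e13 - 15*e23


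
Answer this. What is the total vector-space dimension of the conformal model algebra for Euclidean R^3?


The conformal model of R^3 uses Cl(4,1): the 3 Euclidean generators plus two extra orthogonal generators e+ (e+^2 = +1) and e- (e-^2 = -1), from which the null vectors e0, einf are built.
Number of generators m = 3 + 2 = 5.
dim Cl(p,q) = 2^m = 2^5 = 32


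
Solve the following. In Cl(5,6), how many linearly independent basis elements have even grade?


Even subalgebra dimension = 2^(n-1)
n = 5 + 6 = 11
2^(11 - 1) = 2^10 = 1024
Verification: sum of C(11,k) for even k = 1 + 55 + 330 + 462 + 165 + 11 = 1024
Result = 1024


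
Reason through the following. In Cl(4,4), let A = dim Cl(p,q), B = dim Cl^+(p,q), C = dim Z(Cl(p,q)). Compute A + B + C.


n = 4 + 4 = 8
Total dim = 2^8 = 256
Even subalgebra dim = 2^7 = 128
n is even, so center dim = 1
Sum = 256 + 128 + 1 = 385


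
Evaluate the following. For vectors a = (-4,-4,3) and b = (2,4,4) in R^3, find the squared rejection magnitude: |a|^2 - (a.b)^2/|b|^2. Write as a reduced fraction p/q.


|a|^2 = (-4)^2 + (-4)^2 + 3^2 = 41
|b|^2 = 2^2 + 4^2 + 4^2 = 36
a . b = (-4)*2 + (-4)*4 + 3*4 = -12
(a.b)^2 = (-12)^2 = 144
|rej|^2 = 41 - 144/36
= (1476 - 144)/36
= 1332/36
In lowest terms: 37/1


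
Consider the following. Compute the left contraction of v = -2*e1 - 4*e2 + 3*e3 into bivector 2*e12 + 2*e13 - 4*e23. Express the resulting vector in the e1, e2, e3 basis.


Left contraction v _| B = <vB>_1 (grade-1 part of the geometric product vB).
Using e1_|e12 = e2, e2_|e12 = -e1, e1_|e13 = e3, e3_|e13 = -e1, e2_|e23 = e3, e3_|e23 = -e2:
e1 coeff: -v2*b12 - v3*b13 = -(-4)*(2) - (3)*(2) = 2
e2 coeff: v1*b12 - v3*b23 = (-2)*(2) - (3)*(-4) = 8
e3 coeff: v1*b13 + v2*b23 = (-2)*(2) + (-4)*(-4) = 12
v _| B = 2*e1 + 8*e2 + 12*e3


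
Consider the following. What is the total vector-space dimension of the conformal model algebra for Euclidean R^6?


The conformal model of R^6 uses Cl(7,1): the 6 Euclidean generators plus two extra orthogonal generators e+ (e+^2 = +1) and e- (e-^2 = -1), from which the null vectors e0, einf are built.
Number of generators m = 6 + 2 = 8.
dim Cl(p,q) = 2^m = 2^8 = 256


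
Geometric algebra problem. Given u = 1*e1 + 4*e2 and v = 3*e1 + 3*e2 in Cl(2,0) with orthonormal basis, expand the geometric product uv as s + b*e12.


Expand: (1*e1 + 4*e2)(3*e1 + 3*e2)
= 1*3*e1e1 + 1*3*e1e2 + 4*3*e2e1 + 4*3*e2e2
Using e1^2 = e2^2 = 1, e2e1 = -e1e2:
Scalar part s = 1*3 + 4*3 = 3 + 12 = 15
Bivector part b = 1*3 - 4*3 = 3 - 12 = -9
uv = 15 - 9*e12


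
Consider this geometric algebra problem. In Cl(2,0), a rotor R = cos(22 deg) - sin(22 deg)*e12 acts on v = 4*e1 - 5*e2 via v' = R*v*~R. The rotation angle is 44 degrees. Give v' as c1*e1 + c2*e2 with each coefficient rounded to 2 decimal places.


Rotor R = cos(22deg) - sin(22deg)*e12
Rotation angle theta = 2 * 22 = 44 degrees
v' = R*v*~R rotates v by theta.
cos(44deg) = 0.7193, sin(44deg) = 0.6947
v'_1 = 4*cos(44deg) - (-5)*sin(44deg)
= 4*0.7193 - (-5)*0.6947
= 6.35
v'_2 = 4*sin(44deg) + (-5)*cos(44deg)
= 4*0.6947 + (-5)*0.7193
= -0.82
v' = 6.35*e1 - 0.82*e2


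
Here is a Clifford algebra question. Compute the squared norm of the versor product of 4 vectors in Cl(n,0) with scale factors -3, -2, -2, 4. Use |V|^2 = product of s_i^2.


Each vector v_i has |v_i|^2 = s_i^2
Squared scales: (-3)^2 = 9, (-2)^2 = 4, (-2)^2 = 4, 4^2 = 16
|V|^2 = 9 * 4 * 4 * 16
= 2304


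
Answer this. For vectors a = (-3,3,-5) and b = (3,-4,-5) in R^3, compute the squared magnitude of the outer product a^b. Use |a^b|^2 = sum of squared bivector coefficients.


a wedge b = (a1*b2 - a2*b1)*e12 + (a1*b3 - a3*b1)*e13 + (a2*b3 - a3*b2)*e23
e12 coeff: (-3)*(-4) - 3*3 = 12 - 9 = 3
e13 coeff: (-3)*(-5) - (-5)*3 = 15 - (-15) = 30
e23 coeff: 3*(-5) - (-5)*(-4) = -15 - 20 = -35
|a wedge b|^2 = 3^2 + 30^2 + (-35)^2
= 9 + 900 + 1225
= 2134


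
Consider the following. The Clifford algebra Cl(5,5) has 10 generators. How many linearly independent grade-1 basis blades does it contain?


Number of grade-k basis blades in Cl(p,q) with n = p + q is C(n, k).
n = 5 + 5 = 10
C(10, 1) = 10! / (1! * 9!)
= 3628800 / (1 * 362880)
= 10


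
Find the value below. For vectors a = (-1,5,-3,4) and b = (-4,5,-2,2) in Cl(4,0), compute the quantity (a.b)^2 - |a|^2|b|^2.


a . b = (-1)*(-4) + 5*5 + (-3)*(-2) + 4*2
= 4 + 25 + 6 + 8 = 43
|a|^2 = (-1)^2 + 5^2 + (-3)^2 + 4^2 = 51
|b|^2 = (-4)^2 + 5^2 + (-2)^2 + 2^2 = 49
(a.b)^2 = 43^2 = 1849
|a|^2 * |b|^2 = 51 * 49 = 2499
Result = 1849 - 2499 = -650


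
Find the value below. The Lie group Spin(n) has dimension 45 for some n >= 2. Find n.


dim Spin(n) = dim so(n) = n(n-1)/2.
Solve n(n-1)/2 = 45, i.e. n^2 - n - 90 = 0.
Discriminant = 1 + 8*45 = 361
n = (1 + sqrt(361))/2 = (1 + 19)/2 = 10


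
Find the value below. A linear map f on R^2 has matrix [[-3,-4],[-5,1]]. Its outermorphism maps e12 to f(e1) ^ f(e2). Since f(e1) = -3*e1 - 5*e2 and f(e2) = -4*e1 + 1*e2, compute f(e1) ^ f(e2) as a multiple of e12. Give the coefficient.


The outermorphism of a linear map f sends e1^e2 to f(e1)^f(e2).
f(e1) = -3*e1 - 5*e2
f(e2) = -4*e1 + 1*e2
f(e1) ^ f(e2) = (-3*e1 - 5*e2) ^ (-4*e1 + 1*e2)
= (-3)*1*e12 + (-5)*(-4)*e21
= (-3 - 20)*e12
= -23*e12
Coefficient = -23


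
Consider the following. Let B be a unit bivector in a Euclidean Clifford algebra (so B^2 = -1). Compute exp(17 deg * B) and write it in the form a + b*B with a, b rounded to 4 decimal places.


For a unit bivector B with B^2 = -1, the exponential series gives
e^(theta*B) = cos(theta) + sin(theta)*B (the GA analogue of Euler's formula).
theta = 17 degrees = 0.296706 rad
cos(17 deg) = 0.9563
sin(17 deg) = 0.2924
exp(theta*B) = 0.9563 + 0.2924*B


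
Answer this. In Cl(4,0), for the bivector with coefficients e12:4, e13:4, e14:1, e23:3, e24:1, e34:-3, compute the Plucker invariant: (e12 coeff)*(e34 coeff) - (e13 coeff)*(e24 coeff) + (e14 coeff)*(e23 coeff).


Plucker relation: af - be + cd
a*f = 4*(-3) = -12
b*e = 4*1 = 4
c*d = 1*3 = 3
af - be + cd = -12 - 4 + 3
= -13


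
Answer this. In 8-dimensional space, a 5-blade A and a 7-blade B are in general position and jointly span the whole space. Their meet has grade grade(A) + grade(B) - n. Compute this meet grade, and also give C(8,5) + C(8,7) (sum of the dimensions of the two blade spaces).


Meet grade = grade(A) + grade(B) - n
= 5 + 7 - 8 = 4
C(8,5) = 56
C(8,7) = 8
dim_A + dim_B = 56 + 8 = 64


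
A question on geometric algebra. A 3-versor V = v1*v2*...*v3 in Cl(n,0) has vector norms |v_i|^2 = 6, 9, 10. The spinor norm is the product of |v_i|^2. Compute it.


Spinor norm N(V) = |v1|^2 * |v2|^2 * ... * |v3|^2
= 6 * 9 * 10
Running product: 6, 54, 540
N(V) = 540


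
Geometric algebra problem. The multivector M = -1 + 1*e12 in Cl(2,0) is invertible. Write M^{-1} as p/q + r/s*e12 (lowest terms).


M = -1 + 1*e12, where e12^2 = -1.
Since M commutes with its reverse ~M = a - b*e12, M * ~M = a^2 - b^2*e12^2 = a^2 + b^2.
So M^{-1} = ~M / (a^2 + b^2) = (a - b*e12)/(a^2 + b^2).
a^2 + b^2 = 1 + 1 = 2
Scalar part = -1/2 = -1/2
Bivector coeff = -1/2 = -1/2
M^{-1} = -1/2 - 1/2*e12


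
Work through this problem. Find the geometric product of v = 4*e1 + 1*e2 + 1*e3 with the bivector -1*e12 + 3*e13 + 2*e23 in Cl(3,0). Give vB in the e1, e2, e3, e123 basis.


vB has grade-1 (vector) and grade-3 (trivector) parts: vB = (v _| B) + (v ^ B).
Vector part <vB>_1:
  e1: -v2*b12 - v3*b13 = -(1)*(-1) - (1)*(3) = -2
  e2: v1*b12 - v3*b23 = (4)*(-1) - (1)*(2) = -6
  e3: v1*b13 + v2*b23 = (4)*(3) + (1)*(2) = 14
Trivector part <vB>_3:
  e123: v1*b23 - v2*b13 + v3*b12 = (4)*(2) - (1)*(3) + (1)*(-1) = 4
vB = -2*e1 - 6*e2 + 14*e3 + 4*e123


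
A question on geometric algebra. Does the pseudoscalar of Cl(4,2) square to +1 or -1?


The pseudoscalar I = e1...e_n (product of all n generators) of Cl(p,q) satisfies I^2 = (-1)^(q + n(n-1)/2).
p = 4, q = 2, n = p + q = 6
n(n-1)/2 = 6 * 5 / 2 = 15
Exponent = q + n(n-1)/2 = 2 + 15 = 17
I^2 = (-1)^17 = -1


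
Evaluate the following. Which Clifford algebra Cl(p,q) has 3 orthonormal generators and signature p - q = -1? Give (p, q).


We need p + q = 3 and p - q = -1.
Adding: 2p = 3 + (-1) = 2, so p = 1.
Then q = 3 - 1 = 2.
(p, q) = (1, 2)


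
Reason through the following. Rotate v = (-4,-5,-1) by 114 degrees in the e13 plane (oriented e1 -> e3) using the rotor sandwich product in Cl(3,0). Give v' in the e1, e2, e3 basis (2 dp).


Rotor R = cos(57deg) - sin(57deg)*e13
Rotation angle theta = 2 * 57 = 114 degrees in the e13 plane (e1 -> e3).
The component perpendicular to the plane (e2) is invariant: v'_2 = v2 = -5.00
cos(114deg) = -0.4067, sin(114deg) = 0.9135
v'_1 = v1*cos(theta) - v3*sin(theta) = -4*(-0.4067) - (-1)*0.9135 = 2.54
v'_3 = v1*sin(theta) + v3*cos(theta) = -4*0.9135 + (-1)*(-0.4067) = -3.25
v' = 2.54*e1 - 5.00*e2 - 3.25*e3


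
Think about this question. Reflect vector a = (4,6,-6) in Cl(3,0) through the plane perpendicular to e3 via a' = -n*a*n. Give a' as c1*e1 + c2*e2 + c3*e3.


Reflection formula: a' = -n*a*n, with n = e3 (unit vector, n^2 = 1).
For reflection through hyperplane perp to e3:
The component along e3 flips sign, others stay.
a = (4, 6, -6)
a' = (4, 6, 6)
a' = 4*e1 + 6*e2 + 6*e3


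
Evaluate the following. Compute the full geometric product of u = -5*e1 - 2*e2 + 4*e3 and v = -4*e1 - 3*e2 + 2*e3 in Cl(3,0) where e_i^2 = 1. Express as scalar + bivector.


In Cl(3,0): e_i^2 = 1, e_ie_j = -e_je_i for i != j.
Scalar part = u . v = (-5)*(-4) + (-2)*(-3) + 4*2
= 20 + 6 + 8 = 34
e12 coeff = (-5)*(-3) - (-2)*(-4) = 15 - 8 = 7
e13 coeff = (-5)*2 - 4*(-4) = -10 - (-16) = 6
e23 coeff = (-2)*2 - 4*(-3) = -4 - (-12) = 8
uv = 34 + 7*e12 + 6*e13 + 8*e23


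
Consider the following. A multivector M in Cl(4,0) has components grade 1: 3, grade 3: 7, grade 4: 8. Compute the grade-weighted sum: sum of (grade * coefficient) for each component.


Grade-weighted sum = sum of grade_k * coefficient_k
1*3 = 3
3*7 = 21
4*8 = 32
Total = 3 + 21 + 32 = 56


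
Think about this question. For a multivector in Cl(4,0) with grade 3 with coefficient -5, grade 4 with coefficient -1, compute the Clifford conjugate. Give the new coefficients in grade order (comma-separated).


Clifford conjugate sign for grade k: (-1)^(k(k+1)/2)
Grade 3: (-1)^(3*4/2) = (-1)^6 = 1, coeff -5 -> -5
Grade 4: (-1)^(4*5/2) = (-1)^10 = 1, coeff -1 -> -1
Conjugated coefficients: -5, -1


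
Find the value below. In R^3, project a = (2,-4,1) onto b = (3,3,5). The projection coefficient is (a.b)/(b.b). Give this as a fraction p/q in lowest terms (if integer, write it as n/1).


Projection coefficient = (a . b) / (b . b)
a . b = 2*3 + (-4)*3 + 1*5
= 6 + (-12) + 5 = -1
b . b = 3^2 + 3^2 + 5^2
= 9 + 9 + 25 = 43
Coefficient = -1/43
In lowest terms: -1/43


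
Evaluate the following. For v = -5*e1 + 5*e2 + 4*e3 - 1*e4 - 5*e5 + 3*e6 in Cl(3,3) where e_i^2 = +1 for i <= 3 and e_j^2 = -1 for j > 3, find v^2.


v^2 = sum of c_i^2 * e_i^2
Positive signature terms (e_i^2 = +1): (-5)^2 + 5^2 + 4^2 = 66
Negative signature terms (e_j^2 = -1): (-1)^2 + (-5)^2 + 3^2 = 35
v^2 = 66 - 35 = 31


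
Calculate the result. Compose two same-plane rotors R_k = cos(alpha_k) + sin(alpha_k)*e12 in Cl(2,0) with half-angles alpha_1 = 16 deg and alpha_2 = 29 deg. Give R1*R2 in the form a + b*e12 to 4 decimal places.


Same-plane rotors commute and their half-angles add:
R1*R2 = cos(a1 + a2) + sin(a1 + a2)*e12.
a1 + a2 = 16 + 29 = 45 deg
cos(45 deg) = 0.7071
sin(45 deg) = 0.7071
R1*R2 = 0.7071 + 0.7071*e12


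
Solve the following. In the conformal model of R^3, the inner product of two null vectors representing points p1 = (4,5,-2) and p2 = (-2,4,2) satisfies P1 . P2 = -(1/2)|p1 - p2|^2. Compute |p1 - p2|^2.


p1 - p2 = (6, 1, -4)
|p1 - p2|^2 = 6^2 + 1^2 + (-4)^2
= 36 + 1 + 16
= 53


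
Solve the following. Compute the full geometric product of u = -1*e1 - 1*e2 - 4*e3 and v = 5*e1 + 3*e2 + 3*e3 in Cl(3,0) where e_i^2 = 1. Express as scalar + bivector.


In Cl(3,0): e_i^2 = 1, e_ie_j = -e_je_i for i != j.
Scalar part = u . v = (-1)*5 + (-1)*3 + (-4)*3
= -5 + (-3) + (-12) = -20
e12 coeff = (-1)*3 - (-1)*5 = -3 - (-5) = 2
e13 coeff = (-1)*3 - (-4)*5 = -3 - (-20) = 17
e23 coeff = (-1)*3 - (-4)*3 = -3 - (-12) = 9
uv = -20 + 2*e12 + 17*e13 + 9*e23


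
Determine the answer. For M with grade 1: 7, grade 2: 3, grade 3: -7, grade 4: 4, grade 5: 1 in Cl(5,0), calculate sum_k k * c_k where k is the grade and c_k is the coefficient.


Grade-weighted sum = sum of grade_k * coefficient_k
1*7 = 7
2*3 = 6
3*(-7) = -21
4*4 = 16
5*1 = 5
Total = 7 + 6 + (-21) + 16 + 5 = 13


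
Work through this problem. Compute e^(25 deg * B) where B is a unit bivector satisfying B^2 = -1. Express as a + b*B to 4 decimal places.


For a unit bivector B with B^2 = -1, the exponential series gives
e^(theta*B) = cos(theta) + sin(theta)*B (the GA analogue of Euler's formula).
theta = 25 degrees = 0.436332 rad
cos(25 deg) = 0.9063
sin(25 deg) = 0.4226
exp(theta*B) = 0.9063 + 0.4226*B


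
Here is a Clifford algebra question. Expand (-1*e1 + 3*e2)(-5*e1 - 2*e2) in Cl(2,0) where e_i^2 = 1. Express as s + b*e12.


Expand: (-1*e1 + 3*e2)(-5*e1 - 2*e2)
= (-1)*(-5)*e1e1 + (-1)*(-2)*e1e2 + 3*(-5)*e2e1 + 3*(-2)*e2e2
Using e1^2 = e2^2 = 1, e2e1 = -e1e2:
Scalar part s = (-1)*(-5) + 3*(-2) = 5 + (-6) = -1
Bivector part b = (-1)*(-2) - 3*(-5) = 2 - (-15) = 17
uv = -1 + 17*e12


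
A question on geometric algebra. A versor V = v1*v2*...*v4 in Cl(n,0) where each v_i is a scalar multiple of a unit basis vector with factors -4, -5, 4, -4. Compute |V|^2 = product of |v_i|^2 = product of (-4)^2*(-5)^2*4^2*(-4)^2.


Each vector v_i has |v_i|^2 = s_i^2
Squared scales: (-4)^2 = 16, (-5)^2 = 25, 4^2 = 16, (-4)^2 = 16
|V|^2 = 16 * 25 * 16 * 16
= 102400


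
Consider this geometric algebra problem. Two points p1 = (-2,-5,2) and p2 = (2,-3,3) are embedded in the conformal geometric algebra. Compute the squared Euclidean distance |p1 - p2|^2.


p1 - p2 = (-4, -2, -1)
|p1 - p2|^2 = (-4)^2 + (-2)^2 + (-1)^2
= 16 + 4 + 1
= 21


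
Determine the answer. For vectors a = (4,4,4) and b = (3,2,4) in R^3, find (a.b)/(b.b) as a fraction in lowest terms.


Projection coefficient = (a . b) / (b . b)
a . b = 4*3 + 4*2 + 4*4
= 12 + 8 + 16 = 36
b . b = 3^2 + 2^2 + 4^2
= 9 + 4 + 16 = 29
Coefficient = 36/29
In lowest terms: 36/29


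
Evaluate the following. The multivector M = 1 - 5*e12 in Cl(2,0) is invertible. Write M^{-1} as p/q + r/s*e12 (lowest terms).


M = 1 - 5*e12, where e12^2 = -1.
Since M commutes with its reverse ~M = a - b*e12, M * ~M = a^2 - b^2*e12^2 = a^2 + b^2.
So M^{-1} = ~M / (a^2 + b^2) = (a - b*e12)/(a^2 + b^2).
a^2 + b^2 = 1 + 25 = 26
Scalar part = 1/26 = 1/26
Bivector coeff = 5/26 = 5/26
M^{-1} = 1/26 + 5/26*e12


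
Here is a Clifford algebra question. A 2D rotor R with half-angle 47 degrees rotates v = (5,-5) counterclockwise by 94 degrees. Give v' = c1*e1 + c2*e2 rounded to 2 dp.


Rotor R = cos(47deg) - sin(47deg)*e12
Rotation angle theta = 2 * 47 = 94 degrees
v' = R*v*~R rotates v by theta.
cos(94deg) = -0.0698, sin(94deg) = 0.9976
v'_1 = 5*cos(94deg) - (-5)*sin(94deg)
= 5*(-0.0698) - (-5)*0.9976
= 4.64
v'_2 = 5*sin(94deg) + (-5)*cos(94deg)
= 5*0.9976 + (-5)*(-0.0698)
= 5.34
v' = 4.64*e1 + 5.34*e2


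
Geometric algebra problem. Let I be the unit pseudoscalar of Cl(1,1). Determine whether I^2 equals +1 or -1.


The pseudoscalar I = e1...e_n (product of all n generators) of Cl(p,q) satisfies I^2 = (-1)^(q + n(n-1)/2).
p = 1, q = 1, n = p + q = 2
n(n-1)/2 = 2 * 1 / 2 = 1
Exponent = q + n(n-1)/2 = 1 + 1 = 2
I^2 = (-1)^2 = +1


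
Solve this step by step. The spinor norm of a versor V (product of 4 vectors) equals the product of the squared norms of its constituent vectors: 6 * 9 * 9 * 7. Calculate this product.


Spinor norm N(V) = |v1|^2 * |v2|^2 * ... * |v4|^2
= 6 * 9 * 9 * 7
Running product: 6, 54, 486, 3402
N(V) = 3402


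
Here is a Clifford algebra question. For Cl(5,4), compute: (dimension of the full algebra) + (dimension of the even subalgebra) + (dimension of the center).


n = 5 + 4 = 9
Total dim = 2^9 = 512
Even subalgebra dim = 2^8 = 256
n is odd, so center dim = 2
Sum = 512 + 256 + 2 = 770


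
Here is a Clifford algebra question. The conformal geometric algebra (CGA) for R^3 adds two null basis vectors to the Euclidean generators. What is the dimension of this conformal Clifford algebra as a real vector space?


The conformal model of R^3 uses Cl(4,1): the 3 Euclidean generators plus two extra orthogonal generators e+ (e+^2 = +1) and e- (e-^2 = -1), from which the null vectors e0, einf are built.
Number of generators m = 3 + 2 = 5.
dim Cl(p,q) = 2^m = 2^5 = 32


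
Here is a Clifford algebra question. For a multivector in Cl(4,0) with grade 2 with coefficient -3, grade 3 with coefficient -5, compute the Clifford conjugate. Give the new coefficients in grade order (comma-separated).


Clifford conjugate sign for grade k: (-1)^(k(k+1)/2)
Grade 2: (-1)^(2*3/2) = (-1)^3 = -1, coeff -3 -> 3
Grade 3: (-1)^(3*4/2) = (-1)^6 = 1, coeff -5 -> -5
Conjugated coefficients: 3, -5


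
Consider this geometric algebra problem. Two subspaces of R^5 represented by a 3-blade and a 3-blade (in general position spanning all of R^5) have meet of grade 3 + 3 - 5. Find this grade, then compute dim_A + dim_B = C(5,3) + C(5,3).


Meet grade = grade(A) + grade(B) - n
= 3 + 3 - 5 = 1
C(5,3) = 10
C(5,3) = 10
dim_A + dim_B = 10 + 10 = 20


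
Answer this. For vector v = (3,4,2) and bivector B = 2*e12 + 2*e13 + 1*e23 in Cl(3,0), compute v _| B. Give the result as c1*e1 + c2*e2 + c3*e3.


Left contraction v _| B = <vB>_1 (grade-1 part of the geometric product vB).
Using e1_|e12 = e2, e2_|e12 = -e1, e1_|e13 = e3, e3_|e13 = -e1, e2_|e23 = e3, e3_|e23 = -e2:
e1 coeff: -v2*b12 - v3*b13 = -(4)*(2) - (2)*(2) = -12
e2 coeff: v1*b12 - v3*b23 = (3)*(2) - (2)*(1) = 4
e3 coeff: v1*b13 + v2*b23 = (3)*(2) + (4)*(1) = 10
v _| B = -12*e1 + 4*e2 + 10*e3


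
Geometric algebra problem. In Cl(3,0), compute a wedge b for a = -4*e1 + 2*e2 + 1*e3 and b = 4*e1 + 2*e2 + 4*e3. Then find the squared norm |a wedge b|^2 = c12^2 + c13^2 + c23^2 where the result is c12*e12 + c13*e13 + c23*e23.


a wedge b = (a1*b2 - a2*b1)*e12 + (a1*b3 - a3*b1)*e13 + (a2*b3 - a3*b2)*e23
e12 coeff: (-4)*2 - 2*4 = -8 - 8 = -16
e13 coeff: (-4)*4 - 1*4 = -16 - 4 = -20
e23 coeff: 2*4 - 1*2 = 8 - 2 = 6
|a wedge b|^2 = (-16)^2 + (-20)^2 + 6^2
= 256 + 400 + 36
= 692


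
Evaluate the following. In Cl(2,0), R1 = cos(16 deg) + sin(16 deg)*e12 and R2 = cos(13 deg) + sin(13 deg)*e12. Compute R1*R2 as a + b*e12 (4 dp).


Same-plane rotors commute and their half-angles add:
R1*R2 = cos(a1 + a2) + sin(a1 + a2)*e12.
a1 + a2 = 16 + 13 = 29 deg
cos(29 deg) = 0.8746
sin(29 deg) = 0.4848
R1*R2 = 0.8746 + 0.4848*e12


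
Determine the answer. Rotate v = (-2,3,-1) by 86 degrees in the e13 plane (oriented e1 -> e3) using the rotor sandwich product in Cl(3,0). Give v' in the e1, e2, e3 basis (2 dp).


Rotor R = cos(43deg) - sin(43deg)*e13
Rotation angle theta = 2 * 43 = 86 degrees in the e13 plane (e1 -> e3).
The component perpendicular to the plane (e2) is invariant: v'_2 = v2 = 3.00
cos(86deg) = 0.0698, sin(86deg) = 0.9976
v'_1 = v1*cos(theta) - v3*sin(theta) = -2*0.0698 - (-1)*0.9976 = 0.86
v'_3 = v1*sin(theta) + v3*cos(theta) = -2*0.9976 + (-1)*0.0698 = -2.06
v' = 0.86*e1 + 3.00*e2 - 2.06*e3


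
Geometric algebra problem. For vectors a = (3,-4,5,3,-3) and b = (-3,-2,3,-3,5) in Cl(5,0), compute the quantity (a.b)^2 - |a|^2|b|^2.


a . b = 3*(-3) + (-4)*(-2) + 5*3 + 3*(-3) + (-3)*5
= -9 + 8 + 15 + (-9) + (-15) = -10
|a|^2 = 3^2 + (-4)^2 + 5^2 + 3^2 + (-3)^2 = 68
|b|^2 = (-3)^2 + (-2)^2 + 3^2 + (-3)^2 + 5^2 = 56
(a.b)^2 = (-10)^2 = 100
|a|^2 * |b|^2 = 68 * 56 = 3808
Result = 100 - 3808 = -3708


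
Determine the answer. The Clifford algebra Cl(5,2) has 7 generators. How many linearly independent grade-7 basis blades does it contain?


Number of grade-k basis blades in Cl(p,q) with n = p + q is C(n, k).
n = 5 + 2 = 7
C(7, 7) = 7! / (7! * 0!)
= 5040 / (5040 * 1)
= 1


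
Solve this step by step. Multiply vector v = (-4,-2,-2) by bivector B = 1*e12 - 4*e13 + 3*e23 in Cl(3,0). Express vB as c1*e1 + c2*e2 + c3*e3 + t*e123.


vB has grade-1 (vector) and grade-3 (trivector) parts: vB = (v _| B) + (v ^ B).
Vector part <vB>_1:
  e1: -v2*b12 - v3*b13 = -(-2)*(1) - (-2)*(-4) = -6
  e2: v1*b12 - v3*b23 = (-4)*(1) - (-2)*(3) = 2
  e3: v1*b13 + v2*b23 = (-4)*(-4) + (-2)*(3) = 10
Trivector part <vB>_3:
  e123: v1*b23 - v2*b13 + v3*b12 = (-4)*(3) - (-2)*(-4) + (-2)*(1) = -22
vB = -6*e1 + 2*e2 + 10*e3 - 22*e123


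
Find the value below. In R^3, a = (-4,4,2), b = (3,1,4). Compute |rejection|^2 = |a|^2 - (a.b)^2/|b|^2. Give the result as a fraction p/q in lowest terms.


|a|^2 = (-4)^2 + 4^2 + 2^2 = 36
|b|^2 = 3^2 + 1^2 + 4^2 = 26
a . b = (-4)*3 + 4*1 + 2*4 = 0
(a.b)^2 = 0^2 = 0
|rej|^2 = 36 - 0/26
= (936 - 0)/26
= 936/26
In lowest terms: 36/1


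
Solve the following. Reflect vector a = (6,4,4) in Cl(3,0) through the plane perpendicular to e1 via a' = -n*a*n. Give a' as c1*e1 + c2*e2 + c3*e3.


Reflection formula: a' = -n*a*n, with n = e1 (unit vector, n^2 = 1).
For reflection through hyperplane perp to e1:
The component along e1 flips sign, others stay.
a = (6, 4, 4)
a' = (-6, 4, 4)
a' = -6*e1 + 4*e2 + 4*e3


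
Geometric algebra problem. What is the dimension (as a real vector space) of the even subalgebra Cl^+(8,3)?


Even subalgebra dimension = 2^(n-1)
n = 8 + 3 = 11
2^(11 - 1) = 2^10 = 1024
Verification: sum of C(11,k) for even k = 1 + 55 + 330 + 462 + 165 + 11 = 1024
Result = 1024


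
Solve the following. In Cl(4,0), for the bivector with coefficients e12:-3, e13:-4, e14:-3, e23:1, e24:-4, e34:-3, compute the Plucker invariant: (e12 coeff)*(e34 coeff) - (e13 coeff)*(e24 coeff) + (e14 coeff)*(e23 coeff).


Plucker relation: af - be + cd
a*f = (-3)*(-3) = 9
b*e = (-4)*(-4) = 16
c*d = (-3)*1 = -3
af - be + cd = 9 - 16 + (-3)
= -10


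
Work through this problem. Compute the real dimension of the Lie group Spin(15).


Spin(n) double-covers SO(n); both have Lie algebra so(n) of dimension n(n-1)/2.
n = 15
n(n-1) = 15 * 14 = 210
dim Spin(15) = 210/2 = 105


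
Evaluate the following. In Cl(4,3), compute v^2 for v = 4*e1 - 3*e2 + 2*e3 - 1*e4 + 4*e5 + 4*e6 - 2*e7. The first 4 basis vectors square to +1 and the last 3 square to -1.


v^2 = sum of c_i^2 * e_i^2
Positive signature terms (e_i^2 = +1): 4^2 + (-3)^2 + 2^2 + (-1)^2 = 30
Negative signature terms (e_j^2 = -1): 4^2 + 4^2 + (-2)^2 = 36
v^2 = 30 - 36 = -6


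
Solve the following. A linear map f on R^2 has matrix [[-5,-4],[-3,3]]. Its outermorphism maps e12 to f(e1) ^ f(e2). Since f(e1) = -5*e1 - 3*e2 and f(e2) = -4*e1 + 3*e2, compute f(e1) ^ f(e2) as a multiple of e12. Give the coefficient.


The outermorphism of a linear map f sends e1^e2 to f(e1)^f(e2).
f(e1) = -5*e1 - 3*e2
f(e2) = -4*e1 + 3*e2
f(e1) ^ f(e2) = (-5*e1 - 3*e2) ^ (-4*e1 + 3*e2)
= (-5)*3*e12 + (-3)*(-4)*e21
= (-15 - 12)*e12
= -27*e12
Coefficient = -27


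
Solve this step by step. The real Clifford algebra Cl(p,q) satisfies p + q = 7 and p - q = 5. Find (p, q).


We need p + q = 7 and p - q = 5.
Adding: 2p = 7 + 5 = 12, so p = 6.
Then q = 7 - 6 = 1.
(p, q) = (6, 1)


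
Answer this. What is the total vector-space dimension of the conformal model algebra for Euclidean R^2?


The conformal model of R^2 uses Cl(3,1): the 2 Euclidean generators plus two extra orthogonal generators e+ (e+^2 = +1) and e- (e-^2 = -1), from which the null vectors e0, einf are built.
Number of generators m = 2 + 2 = 4.
dim Cl(p,q) = 2^m = 2^4 = 16


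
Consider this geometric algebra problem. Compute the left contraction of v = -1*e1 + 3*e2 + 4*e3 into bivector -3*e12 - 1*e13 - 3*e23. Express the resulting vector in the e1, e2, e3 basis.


Left contraction v _| B = <vB>_1 (grade-1 part of the geometric product vB).
Using e1_|e12 = e2, e2_|e12 = -e1, e1_|e13 = e3, e3_|e13 = -e1, e2_|e23 = e3, e3_|e23 = -e2:
e1 coeff: -v2*b12 - v3*b13 = -(3)*(-3) - (4)*(-1) = 13
e2 coeff: v1*b12 - v3*b23 = (-1)*(-3) - (4)*(-3) = 15
e3 coeff: v1*b13 + v2*b23 = (-1)*(-1) + (3)*(-3) = -8
v _| B = 13*e1 + 15*e2 - 8*e3


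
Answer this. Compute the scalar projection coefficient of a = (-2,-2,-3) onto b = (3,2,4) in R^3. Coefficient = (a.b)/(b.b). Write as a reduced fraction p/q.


Projection coefficient = (a . b) / (b . b)
a . b = (-2)*3 + (-2)*2 + (-3)*4
= -6 + (-4) + (-12) = -22
b . b = 3^2 + 2^2 + 4^2
= 9 + 4 + 16 = 29
Coefficient = -22/29
In lowest terms: -22/29
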